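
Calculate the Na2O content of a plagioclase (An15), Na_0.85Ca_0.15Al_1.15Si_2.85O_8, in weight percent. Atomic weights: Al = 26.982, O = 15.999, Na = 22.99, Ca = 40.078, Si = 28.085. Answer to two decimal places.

M(Na_0.85Ca_0.15Al_1.15Si_2.85O_8) = 264.617 g/mol; M(Na2O) = 61.979 g/mol.
Moles Na2O per formula unit = 0.85 Na ÷ 2 = 0.4250.
Na2O fraction = (0.4250 × 61.979) / 264.617 = 26.341/264.617 = 0.0995.

9.95 wt%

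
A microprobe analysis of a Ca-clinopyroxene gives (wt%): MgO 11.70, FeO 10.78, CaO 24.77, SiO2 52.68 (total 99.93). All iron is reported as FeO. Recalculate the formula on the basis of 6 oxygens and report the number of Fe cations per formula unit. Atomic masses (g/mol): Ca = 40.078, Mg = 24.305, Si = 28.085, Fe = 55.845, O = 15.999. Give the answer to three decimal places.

0.342 Fe apfu

MgO (M=40.304): mol = 0.29029; Mg = 0.29029, O = 0.29029.
FeO (M=71.844): mol = 0.15005; Fe = 0.15005, O = 0.15005.
CaO (M=56.077): mol = 0.44171; Ca = 0.44171, O = 0.44171.
SiO2 (M=60.083): mol = 0.87679; Si = 0.87679, O = 1.75358.
ΣO = 2.63563; factor = 6/ΣO = 2.27650.
Fe apfu = 0.15005 × 2.27650 = 0.342.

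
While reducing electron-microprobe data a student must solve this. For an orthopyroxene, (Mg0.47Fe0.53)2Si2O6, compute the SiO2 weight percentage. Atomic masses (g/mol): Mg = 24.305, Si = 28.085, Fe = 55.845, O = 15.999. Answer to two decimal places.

Formula mass = 234.206 g/mol.
2 Si → 2.0000 mol SiO2 per formula unit; M(SiO2) = 60.083, so SiO2 mass = 120.166 g.
120.166/234.206 × 100 = 51.31 wt%.

51.31 wt%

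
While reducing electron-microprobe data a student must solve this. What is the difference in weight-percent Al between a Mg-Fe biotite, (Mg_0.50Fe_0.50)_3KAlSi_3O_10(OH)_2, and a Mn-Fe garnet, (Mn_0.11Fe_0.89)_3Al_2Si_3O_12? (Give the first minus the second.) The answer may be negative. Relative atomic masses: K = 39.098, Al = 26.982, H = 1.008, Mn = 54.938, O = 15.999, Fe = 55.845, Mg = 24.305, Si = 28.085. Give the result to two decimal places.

-5.04 percentage points

Al in (Mg_0.50Fe_0.50)_3KAlSi_3O_10(OH)_2: molar mass 464.564 g/mol; 1×26.982 = 26.982 g → 5.81 wt%.
Al in (Mn_0.11Fe_0.89)_3Al_2Si_3O_12: molar mass 497.443 g/mol; 2×26.982 = 53.964 g → 10.85 wt%.
Difference = 5.81 − 10.85 = -5.04 percentage points.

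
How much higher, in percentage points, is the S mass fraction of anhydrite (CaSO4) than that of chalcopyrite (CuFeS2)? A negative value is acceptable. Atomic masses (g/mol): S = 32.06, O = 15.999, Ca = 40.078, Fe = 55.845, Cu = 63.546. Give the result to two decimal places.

-11.39 percentage points

M(CaSO4) = 136.134 g/mol, so wt% S = 32.060/136.134 × 100 = 23.55%.
M(CuFeS2) = 183.511 g/mol, so wt% S = 64.120/183.511 × 100 = 34.94%.
23.55 − 34.94 = -11.39 pp.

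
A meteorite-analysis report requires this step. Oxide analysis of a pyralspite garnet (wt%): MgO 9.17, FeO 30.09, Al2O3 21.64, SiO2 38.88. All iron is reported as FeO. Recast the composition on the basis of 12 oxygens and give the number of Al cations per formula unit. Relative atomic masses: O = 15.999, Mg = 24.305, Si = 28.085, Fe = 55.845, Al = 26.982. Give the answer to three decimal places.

1.976 Al apfu

9.17 wt% MgO ÷ 40.304 g/mol = 0.22752 mol, giving 0.22752 Mg and 0.22752 O.
30.09 wt% FeO ÷ 71.844 g/mol = 0.41882 mol, giving 0.41882 Fe and 0.41882 O.
21.64 wt% Al2O3 ÷ 101.961 g/mol = 0.21224 mol, giving 0.42448 Al and 0.63672 O.
38.88 wt% SiO2 ÷ 60.083 g/mol = 0.64710 mol, giving 0.64710 Si and 1.29420 O.
Oxygen sums to 2.57726; scaling by 12/2.57726 = 4.65611 puts the formula on 12 O.
Al: 0.42448 × 4.65611 = 1.976 atoms per formula unit.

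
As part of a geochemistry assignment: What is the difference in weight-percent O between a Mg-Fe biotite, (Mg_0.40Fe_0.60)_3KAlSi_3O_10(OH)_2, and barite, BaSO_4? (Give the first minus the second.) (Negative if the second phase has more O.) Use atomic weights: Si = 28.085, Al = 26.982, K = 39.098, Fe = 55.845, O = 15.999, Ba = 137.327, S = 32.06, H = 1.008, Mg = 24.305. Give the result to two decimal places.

13.08 percentage points

O in (Mg_0.40Fe_0.60)_3KAlSi_3O_10(OH)_2: molar mass 474.026 g/mol; 12×15.999 = 191.988 g → 40.50 wt%.
O in BaSO_4: molar mass 233.383 g/mol; 4×15.999 = 63.996 g → 27.42 wt%.
Difference = 40.50 − 27.42 = 13.08 percentage points.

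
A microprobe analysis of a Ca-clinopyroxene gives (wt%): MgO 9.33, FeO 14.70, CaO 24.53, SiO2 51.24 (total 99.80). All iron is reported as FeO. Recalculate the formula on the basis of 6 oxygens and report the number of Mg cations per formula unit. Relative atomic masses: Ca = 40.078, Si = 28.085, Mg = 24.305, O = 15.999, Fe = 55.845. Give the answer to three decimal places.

9.33 wt% MgO ÷ 40.304 g/mol = 0.23149 mol, giving 0.23149 Mg and 0.23149 O.
14.70 wt% FeO ÷ 71.844 g/mol = 0.20461 mol, giving 0.20461 Fe and 0.20461 O.
24.53 wt% CaO ÷ 56.077 g/mol = 0.43743 mol, giving 0.43743 Ca and 0.43743 O.
51.24 wt% SiO2 ÷ 60.083 g/mol = 0.85282 mol, giving 0.85282 Si and 1.70564 O.
Oxygen sums to 2.57917; scaling by 6/2.57917 = 2.32633 puts the formula on 6 O.
Mg: 0.23149 × 2.32633 = 0.539 atoms per formula unit.

0.539 Mg apfu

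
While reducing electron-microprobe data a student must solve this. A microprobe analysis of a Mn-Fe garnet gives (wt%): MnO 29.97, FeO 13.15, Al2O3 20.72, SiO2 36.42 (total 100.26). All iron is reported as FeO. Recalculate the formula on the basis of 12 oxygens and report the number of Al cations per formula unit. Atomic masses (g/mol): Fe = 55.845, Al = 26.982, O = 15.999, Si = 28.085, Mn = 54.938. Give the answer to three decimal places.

2.009 Al apfu

29.97 wt% MnO ÷ 70.937 g/mol = 0.42249 mol, giving 0.42249 Mn and 0.42249 O.
13.15 wt% FeO ÷ 71.844 g/mol = 0.18304 mol, giving 0.18304 Fe and 0.18304 O.
20.72 wt% Al2O3 ÷ 101.961 g/mol = 0.20321 mol, giving 0.40642 Al and 0.60963 O.
36.42 wt% SiO2 ÷ 60.083 g/mol = 0.60616 mol, giving 0.60616 Si and 1.21232 O.
Oxygen sums to 2.42748; scaling by 12/2.42748 = 4.94340 puts the formula on 12 O.
Al: 0.40642 × 4.94340 = 2.009 atoms per formula unit.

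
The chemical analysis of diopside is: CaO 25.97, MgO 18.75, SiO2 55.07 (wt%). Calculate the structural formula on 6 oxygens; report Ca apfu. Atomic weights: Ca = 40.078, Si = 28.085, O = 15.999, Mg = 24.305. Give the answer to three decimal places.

1.006 Ca apfu

CaO: 25.97/56.077 = 0.46311 mol → 0.46311 mol Ca, 0.46311 mol O.
MgO: 18.75/40.304 = 0.46521 mol → 0.46521 mol Mg, 0.46521 mol O.
SiO2: 55.07/60.083 = 0.91657 mol → 0.91657 mol Si, 1.83314 mol O.
Total oxygen = 2.76146 mol. Normalization factor = 6/2.76146 = 2.17276.
Ca per 6 O = 0.46311 × 2.17276 = 1.006.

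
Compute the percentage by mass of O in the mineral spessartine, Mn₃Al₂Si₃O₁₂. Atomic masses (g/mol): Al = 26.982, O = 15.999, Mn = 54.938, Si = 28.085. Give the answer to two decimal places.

38.78 mass %

Formula mass = 3×54.938 + 2×26.982 + 3×28.085 + 12×15.999 = 495.021 g/mol, of which 191.988 g is O.
So O makes up 191.988/495.021 = 0.3878 of the mass, i.e. 38.78%.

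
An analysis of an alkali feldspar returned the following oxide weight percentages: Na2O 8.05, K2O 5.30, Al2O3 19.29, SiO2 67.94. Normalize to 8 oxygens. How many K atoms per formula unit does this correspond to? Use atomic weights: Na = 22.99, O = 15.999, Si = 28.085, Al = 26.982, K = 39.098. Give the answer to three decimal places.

Na2O (M=61.979): mol = 0.12988; Na = 0.25976, O = 0.12988.
K2O (M=94.195): mol = 0.05627; K = 0.11254, O = 0.05627.
Al2O3 (M=101.961): mol = 0.18919; Al = 0.37838, O = 0.56757.
SiO2 (M=60.083): mol = 1.13077; Si = 1.13077, O = 2.26154.
ΣO = 3.01526; factor = 8/ΣO = 2.65317.
K apfu = 0.11254 × 2.65317 = 0.299.

0.299 K apfu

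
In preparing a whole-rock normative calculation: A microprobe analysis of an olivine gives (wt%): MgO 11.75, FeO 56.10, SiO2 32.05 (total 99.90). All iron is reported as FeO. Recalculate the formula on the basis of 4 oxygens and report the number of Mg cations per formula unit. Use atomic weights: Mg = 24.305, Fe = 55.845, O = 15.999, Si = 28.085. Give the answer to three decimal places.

0.545 Mg apfu

MgO: 11.75/40.304 = 0.29153 mol → 0.29153 mol Mg, 0.29153 mol O.
FeO: 56.10/71.844 = 0.78086 mol → 0.78086 mol Fe, 0.78086 mol O.
SiO2: 32.05/60.083 = 0.53343 mol → 0.53343 mol Si, 1.06686 mol O.
Total oxygen = 2.13925 mol. Normalization factor = 4/2.13925 = 1.86981.
Mg per 4 O = 0.29153 × 1.86981 = 0.545.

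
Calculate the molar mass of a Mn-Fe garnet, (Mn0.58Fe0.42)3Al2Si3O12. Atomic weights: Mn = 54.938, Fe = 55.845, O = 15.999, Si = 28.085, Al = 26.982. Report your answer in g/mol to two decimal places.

The formula mass is the sum 1.74·54.938 + 1.26·55.845 + 2·26.982 + 3·28.085 + 12·15.999.

496.16 g/mol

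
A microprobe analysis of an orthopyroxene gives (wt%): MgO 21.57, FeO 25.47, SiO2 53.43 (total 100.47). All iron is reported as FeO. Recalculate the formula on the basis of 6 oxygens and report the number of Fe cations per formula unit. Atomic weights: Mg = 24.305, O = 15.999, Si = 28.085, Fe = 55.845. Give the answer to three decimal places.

MgO (M=40.304): mol = 0.53518; Mg = 0.53518, O = 0.53518.
FeO (M=71.844): mol = 0.35452; Fe = 0.35452, O = 0.35452.
SiO2 (M=60.083): mol = 0.88927; Si = 0.88927, O = 1.77854.
ΣO = 2.66824; factor = 6/ΣO = 2.24867.
Fe apfu = 0.35452 × 2.24867 = 0.797.

0.797 Fe apfu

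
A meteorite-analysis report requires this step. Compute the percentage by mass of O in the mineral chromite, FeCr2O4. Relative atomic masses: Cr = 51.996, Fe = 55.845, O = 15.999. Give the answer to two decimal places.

Molar mass of FeCr2O4: 1·55.845 + 2·51.996 + 4·15.999 = 223.833 g/mol.
Mass of O per formula unit: 4 × 15.999 = 63.996 g.
Weight fraction O = 63.996 / 223.833 = 0.2859.

28.59 weight percent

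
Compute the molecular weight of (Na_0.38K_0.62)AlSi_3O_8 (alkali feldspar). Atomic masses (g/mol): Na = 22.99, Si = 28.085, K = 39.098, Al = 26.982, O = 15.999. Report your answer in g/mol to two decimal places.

M = 0.38(22.99) + 0.62(39.098) + 1(26.982) + 3(28.085) + 8(15.999)

272.21 g/mol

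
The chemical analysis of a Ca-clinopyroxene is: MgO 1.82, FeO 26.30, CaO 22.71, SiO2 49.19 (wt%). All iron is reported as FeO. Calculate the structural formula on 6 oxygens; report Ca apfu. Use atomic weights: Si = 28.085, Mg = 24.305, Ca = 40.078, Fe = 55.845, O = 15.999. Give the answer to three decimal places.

MgO: 1.82/40.304 = 0.04516 mol → 0.04516 mol Mg, 0.04516 mol O.
FeO: 26.30/71.844 = 0.36607 mol → 0.36607 mol Fe, 0.36607 mol O.
CaO: 22.71/56.077 = 0.40498 mol → 0.40498 mol Ca, 0.40498 mol O.
SiO2: 49.19/60.083 = 0.81870 mol → 0.81870 mol Si, 1.63740 mol O.
Total oxygen = 2.45361 mol. Normalization factor = 6/2.45361 = 2.44538.
Ca per 6 O = 0.40498 × 2.44538 = 0.990.

0.990 Ca apfu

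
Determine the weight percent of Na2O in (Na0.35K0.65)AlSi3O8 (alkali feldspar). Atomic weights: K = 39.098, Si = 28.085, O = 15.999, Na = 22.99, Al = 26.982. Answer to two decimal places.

3.98 wt%

M((Na0.35K0.65)AlSi3O8) = 272.689 g/mol; M(Na2O) = 61.979 g/mol.
Moles Na2O per formula unit = 0.35 Na ÷ 2 = 0.1750.
Na2O fraction = (0.1750 × 61.979) / 272.689 = 10.846/272.689 = 0.0398.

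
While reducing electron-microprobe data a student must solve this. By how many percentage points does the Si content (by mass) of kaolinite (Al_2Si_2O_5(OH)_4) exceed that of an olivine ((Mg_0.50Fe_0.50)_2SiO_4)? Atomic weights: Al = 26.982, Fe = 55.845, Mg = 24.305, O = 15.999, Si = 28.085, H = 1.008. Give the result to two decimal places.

5.45 percentage points

First mineral: 56.170 g Si in 258.157 g formula = 21.76 wt% Si.
Second mineral: 28.085 g Si in 172.231 g formula = 16.31 wt% Si.
21.76% − 16.31% gives a difference of 5.45 percentage points.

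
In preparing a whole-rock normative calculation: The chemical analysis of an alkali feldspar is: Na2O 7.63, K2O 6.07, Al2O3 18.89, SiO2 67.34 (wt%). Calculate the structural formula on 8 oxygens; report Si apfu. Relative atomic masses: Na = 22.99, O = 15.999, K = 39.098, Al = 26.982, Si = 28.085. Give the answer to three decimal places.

Na2O (M=61.979): mol = 0.12311; Na = 0.24622, O = 0.12311.
K2O (M=94.195): mol = 0.06444; K = 0.12888, O = 0.06444.
Al2O3 (M=101.961): mol = 0.18527; Al = 0.37054, O = 0.55581.
SiO2 (M=60.083): mol = 1.12078; Si = 1.12078, O = 2.24156.
ΣO = 2.98492; factor = 8/ΣO = 2.68014.
Si apfu = 1.12078 × 2.68014 = 3.004.

3.004 Si apfu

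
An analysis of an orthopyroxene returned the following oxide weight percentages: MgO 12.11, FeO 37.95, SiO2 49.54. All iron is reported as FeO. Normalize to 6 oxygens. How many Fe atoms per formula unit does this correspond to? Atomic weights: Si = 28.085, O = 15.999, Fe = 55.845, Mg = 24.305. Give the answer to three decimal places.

12.11 wt% MgO ÷ 40.304 g/mol = 0.30047 mol, giving 0.30047 Mg and 0.30047 O.
37.95 wt% FeO ÷ 71.844 g/mol = 0.52823 mol, giving 0.52823 Fe and 0.52823 O.
49.54 wt% SiO2 ÷ 60.083 g/mol = 0.82453 mol, giving 0.82453 Si and 1.64906 O.
Oxygen sums to 2.47776; scaling by 6/2.47776 = 2.42154 puts the formula on 6 O.
Fe: 0.52823 × 2.42154 = 1.279 atoms per formula unit.

1.279 Fe apfu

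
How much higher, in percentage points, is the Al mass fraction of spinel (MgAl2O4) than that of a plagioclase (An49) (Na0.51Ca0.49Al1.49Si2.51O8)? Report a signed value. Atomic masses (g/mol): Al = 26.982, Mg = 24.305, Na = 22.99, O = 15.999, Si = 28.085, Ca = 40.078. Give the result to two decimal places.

M(MgAl2O4) = 142.265 g/mol, so wt% Al = 53.964/142.265 × 100 = 37.93%.
M(Na0.51Ca0.49Al1.49Si2.51O8) = 270.052 g/mol, so wt% Al = 40.203/270.052 × 100 = 14.89%.
37.93 − 14.89 = 23.04 pp.

23.04 percentage points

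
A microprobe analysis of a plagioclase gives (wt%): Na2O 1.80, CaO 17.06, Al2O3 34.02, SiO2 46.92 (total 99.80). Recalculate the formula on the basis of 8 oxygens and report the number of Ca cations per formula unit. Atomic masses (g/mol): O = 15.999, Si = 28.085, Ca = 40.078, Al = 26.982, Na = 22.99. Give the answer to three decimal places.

0.840 Ca apfu

Na2O (M=61.979): mol = 0.02904; Na = 0.05808, O = 0.02904.
CaO (M=56.077): mol = 0.30422; Ca = 0.30422, O = 0.30422.
Al2O3 (M=101.961): mol = 0.33366; Al = 0.66732, O = 1.00098.
SiO2 (M=60.083): mol = 0.78092; Si = 0.78092, O = 1.56184.
ΣO = 2.89608; factor = 8/ΣO = 2.76235.
Ca apfu = 0.30422 × 2.76235 = 0.840.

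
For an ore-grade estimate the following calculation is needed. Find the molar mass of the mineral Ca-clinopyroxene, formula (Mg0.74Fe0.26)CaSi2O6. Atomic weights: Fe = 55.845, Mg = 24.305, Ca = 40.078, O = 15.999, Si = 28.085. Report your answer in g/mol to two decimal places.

Mg: 0.74 × 24.305 = 17.9857
Fe: 0.26 × 55.845 = 14.5197
Ca: 1 × 40.078 = 40.0780
Si: 2 × 28.085 = 56.1700
O: 6 × 15.999 = 95.9940
Summing the contributions gives the formula mass.

224.75 g/mol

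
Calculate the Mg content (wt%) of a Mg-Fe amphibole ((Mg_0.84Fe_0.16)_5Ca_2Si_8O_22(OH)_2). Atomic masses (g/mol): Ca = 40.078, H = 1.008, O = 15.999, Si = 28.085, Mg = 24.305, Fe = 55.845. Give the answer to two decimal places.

12.19 wt%

Molar mass of (Mg_0.84Fe_0.16)_5Ca_2Si_8O_22(OH)_2: 4.20·24.305 + 0.80·55.845 + 2·40.078 + 8·28.085 + 24·15.999 + 2·1.008 = 837.585 g/mol.
Mass of Mg per formula unit: 4.20 × 24.305 = 102.081 g.
Weight fraction Mg = 102.081 / 837.585 = 0.1219.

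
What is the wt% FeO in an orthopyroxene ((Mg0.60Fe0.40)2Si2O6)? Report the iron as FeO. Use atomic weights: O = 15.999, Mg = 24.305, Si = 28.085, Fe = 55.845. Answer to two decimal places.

Formula mass = 226.006 g/mol.
0.80 Fe → 0.8000 mol FeO per formula unit; M(FeO) = 71.844, so FeO mass = 57.475 g.
57.475/226.006 × 100 = 25.43 wt%.

25.43 wt%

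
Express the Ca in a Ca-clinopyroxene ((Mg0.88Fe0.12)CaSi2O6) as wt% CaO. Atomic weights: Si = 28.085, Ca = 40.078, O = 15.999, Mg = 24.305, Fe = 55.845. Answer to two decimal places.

25.45 wt%

Formula mass = 220.332 g/mol.
1 Ca → 1.0000 mol CaO per formula unit; M(CaO) = 56.077, so CaO mass = 56.077 g.
56.077/220.332 × 100 = 25.45 wt%.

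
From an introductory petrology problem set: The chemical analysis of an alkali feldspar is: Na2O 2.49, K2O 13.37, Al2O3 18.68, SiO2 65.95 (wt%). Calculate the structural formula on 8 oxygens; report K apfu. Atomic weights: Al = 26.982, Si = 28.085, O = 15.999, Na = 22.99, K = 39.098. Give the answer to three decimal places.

0.776 K apfu

Na2O: 2.49/61.979 = 0.04017 mol → 0.08034 mol Na, 0.04017 mol O.
K2O: 13.37/94.195 = 0.14194 mol → 0.28388 mol K, 0.14194 mol O.
Al2O3: 18.68/101.961 = 0.18321 mol → 0.36642 mol Al, 0.54963 mol O.
SiO2: 65.95/60.083 = 1.09765 mol → 1.09765 mol Si, 2.19530 mol O.
Total oxygen = 2.92704 mol. Normalization factor = 8/2.92704 = 2.73314.
K per 8 O = 0.28388 × 2.73314 = 0.776.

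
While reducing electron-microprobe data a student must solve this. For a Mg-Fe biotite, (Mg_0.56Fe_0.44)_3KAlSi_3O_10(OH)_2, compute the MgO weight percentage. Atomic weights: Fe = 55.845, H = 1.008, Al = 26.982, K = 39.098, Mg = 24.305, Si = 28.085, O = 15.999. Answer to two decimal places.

Formula mass = 458.887 g/mol.
1.68 Mg → 1.6800 mol MgO per formula unit; M(MgO) = 40.304, so MgO mass = 67.711 g.
67.711/458.887 × 100 = 14.76 wt%.

14.76 wt%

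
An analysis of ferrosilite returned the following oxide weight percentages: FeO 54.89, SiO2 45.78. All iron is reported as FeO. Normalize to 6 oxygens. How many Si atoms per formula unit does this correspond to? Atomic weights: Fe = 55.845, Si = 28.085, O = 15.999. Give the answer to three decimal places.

1.998 Si apfu

54.89 wt% FeO ÷ 71.844 g/mol = 0.76402 mol, giving 0.76402 Fe and 0.76402 O.
45.78 wt% SiO2 ÷ 60.083 g/mol = 0.76195 mol, giving 0.76195 Si and 1.52390 O.
Oxygen sums to 2.28792; scaling by 6/2.28792 = 2.62247 puts the formula on 6 O.
Si: 0.76195 × 2.62247 = 1.998 atoms per formula unit.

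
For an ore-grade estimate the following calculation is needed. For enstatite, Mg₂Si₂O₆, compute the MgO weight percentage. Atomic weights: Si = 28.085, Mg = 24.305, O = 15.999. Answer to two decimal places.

40.15 wt%

Formula mass = 200.774 g/mol.
2 Mg → 2.0000 mol MgO per formula unit; M(MgO) = 40.304, so MgO mass = 80.608 g.
80.608/200.774 × 100 = 40.15 wt%.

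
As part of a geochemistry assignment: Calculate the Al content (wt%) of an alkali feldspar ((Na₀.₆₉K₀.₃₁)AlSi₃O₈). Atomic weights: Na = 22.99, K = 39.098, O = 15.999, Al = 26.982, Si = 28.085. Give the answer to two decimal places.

Formula mass = 0.69·22.99 + 0.31·39.098 + 1·26.982 + 3·28.085 + 8·15.999 = 267.212 g/mol, of which 26.982 g is Al.
So Al makes up 26.982/267.212 = 0.1010 of the mass, i.e. 10.10%.

10.10 wt%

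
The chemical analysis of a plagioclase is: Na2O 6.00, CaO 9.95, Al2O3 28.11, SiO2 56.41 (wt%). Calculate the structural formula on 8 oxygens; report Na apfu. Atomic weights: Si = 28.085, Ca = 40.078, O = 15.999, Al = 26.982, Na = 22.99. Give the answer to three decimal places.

0.520 Na apfu

Na2O: 6.00/61.979 = 0.09681 mol → 0.19362 mol Na, 0.09681 mol O.
CaO: 9.95/56.077 = 0.17743 mol → 0.17743 mol Ca, 0.17743 mol O.
Al2O3: 28.11/101.961 = 0.27569 mol → 0.55138 mol Al, 0.82707 mol O.
SiO2: 56.41/60.083 = 0.93887 mol → 0.93887 mol Si, 1.87774 mol O.
Total oxygen = 2.97905 mol. Normalization factor = 8/2.97905 = 2.68542.
Na per 8 O = 0.19362 × 2.68542 = 0.520.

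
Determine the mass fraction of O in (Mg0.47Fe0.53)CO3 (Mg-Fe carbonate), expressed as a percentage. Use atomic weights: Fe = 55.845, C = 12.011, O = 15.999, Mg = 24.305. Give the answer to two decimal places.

Formula mass = 0.47·24.305 + 0.53·55.845 + 1·12.011 + 3·15.999 = 101.029 g/mol, of which 47.997 g is O.
So O makes up 47.997/101.029 = 0.4751 of the mass, i.e. 47.51%.

47.51 weight percent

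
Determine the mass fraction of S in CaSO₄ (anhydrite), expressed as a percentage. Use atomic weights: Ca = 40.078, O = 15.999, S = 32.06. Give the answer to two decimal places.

Formula mass = 1×40.078 + 1×32.06 + 4×15.999 = 136.134 g/mol, of which 32.060 g is S.
So S makes up 32.060/136.134 = 0.2355 of the mass, i.e. 23.55%.

23.55 weight percent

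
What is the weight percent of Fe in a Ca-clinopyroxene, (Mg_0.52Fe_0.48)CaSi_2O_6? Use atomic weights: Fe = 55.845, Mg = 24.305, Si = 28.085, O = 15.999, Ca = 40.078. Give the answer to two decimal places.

11.57 mass %

M((Mg_0.52Fe_0.48)CaSi_2O_6) = 231.686 g/mol.
Fe contributes 0.48 × 55.845 = 26.806 g per mole.
26.806/231.686 = 0.1157 → 11.57%.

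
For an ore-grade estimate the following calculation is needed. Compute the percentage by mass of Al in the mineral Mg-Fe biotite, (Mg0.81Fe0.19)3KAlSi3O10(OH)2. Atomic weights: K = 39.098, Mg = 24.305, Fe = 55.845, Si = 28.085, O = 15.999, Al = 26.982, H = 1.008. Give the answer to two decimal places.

Formula mass = 2.43×24.305 + 0.57×55.845 + 1×39.098 + 1×26.982 + 3×28.085 + 12×15.999 + 2×1.008 = 435.232 g/mol, of which 26.982 g is Al.
So Al makes up 26.982/435.232 = 0.0620 of the mass, i.e. 6.20%.

6.20 weight percent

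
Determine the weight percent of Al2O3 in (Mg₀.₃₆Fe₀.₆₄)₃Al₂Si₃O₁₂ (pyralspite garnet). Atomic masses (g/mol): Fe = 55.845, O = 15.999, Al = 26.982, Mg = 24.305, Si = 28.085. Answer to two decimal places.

Formula mass = 463.679 g/mol.
2 Al → 1.0000 mol Al2O3 per formula unit; M(Al2O3) = 101.961, so Al2O3 mass = 101.961 g.
101.961/463.679 × 100 = 21.99 wt%.

21.99 wt%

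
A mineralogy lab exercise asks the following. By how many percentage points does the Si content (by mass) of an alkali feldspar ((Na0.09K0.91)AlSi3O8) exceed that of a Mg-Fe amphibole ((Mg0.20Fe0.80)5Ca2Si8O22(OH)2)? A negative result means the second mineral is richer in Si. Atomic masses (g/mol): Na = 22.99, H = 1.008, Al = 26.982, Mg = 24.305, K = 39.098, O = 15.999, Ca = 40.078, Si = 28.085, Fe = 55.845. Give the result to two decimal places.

Si in (Na0.09K0.91)AlSi3O8: molar mass 276.877 g/mol; 3×28.085 = 84.255 g → 30.43 wt%.
Si in (Mg0.20Fe0.80)5Ca2Si8O22(OH)2: molar mass 938.513 g/mol; 8×28.085 = 224.680 g → 23.94 wt%.
Difference = 30.43 − 23.94 = 6.49 percentage points.

6.49 percentage points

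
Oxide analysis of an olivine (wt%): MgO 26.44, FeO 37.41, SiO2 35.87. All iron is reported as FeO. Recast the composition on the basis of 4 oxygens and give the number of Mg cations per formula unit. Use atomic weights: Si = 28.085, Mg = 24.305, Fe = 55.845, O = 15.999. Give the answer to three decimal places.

26.44 wt% MgO ÷ 40.304 g/mol = 0.65601 mol, giving 0.65601 Mg and 0.65601 O.
37.41 wt% FeO ÷ 71.844 g/mol = 0.52071 mol, giving 0.52071 Fe and 0.52071 O.
35.87 wt% SiO2 ÷ 60.083 g/mol = 0.59701 mol, giving 0.59701 Si and 1.19402 O.
Oxygen sums to 2.37074; scaling by 4/2.37074 = 1.68724 puts the formula on 4 O.
Mg: 0.65601 × 1.68724 = 1.107 atoms per formula unit.

1.107 Mg apfu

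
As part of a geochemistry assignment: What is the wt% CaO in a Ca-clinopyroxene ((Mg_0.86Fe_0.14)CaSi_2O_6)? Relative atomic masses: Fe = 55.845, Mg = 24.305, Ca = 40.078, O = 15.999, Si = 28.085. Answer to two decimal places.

25.38 wt%

M((Mg_0.86Fe_0.14)CaSi_2O_6) = 220.963 g/mol; M(CaO) = 56.077 g/mol.
Moles CaO per formula unit = 1 Ca ÷ 1 = 1.0000.
CaO fraction = (1.0000 × 56.077) / 220.963 = 56.077/220.963 = 0.2538.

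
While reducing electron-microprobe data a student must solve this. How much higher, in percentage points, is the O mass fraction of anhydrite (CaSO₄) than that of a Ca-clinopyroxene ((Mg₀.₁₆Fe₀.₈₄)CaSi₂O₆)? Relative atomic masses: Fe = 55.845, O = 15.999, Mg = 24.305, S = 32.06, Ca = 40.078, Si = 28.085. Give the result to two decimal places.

O in CaSO₄: molar mass 136.134 g/mol; 4×15.999 = 63.996 g → 47.01 wt%.
O in (Mg₀.₁₆Fe₀.₈₄)CaSi₂O₆: molar mass 243.041 g/mol; 6×15.999 = 95.994 g → 39.50 wt%.
Difference = 47.01 − 39.50 = 7.51 percentage points.

7.51 percentage points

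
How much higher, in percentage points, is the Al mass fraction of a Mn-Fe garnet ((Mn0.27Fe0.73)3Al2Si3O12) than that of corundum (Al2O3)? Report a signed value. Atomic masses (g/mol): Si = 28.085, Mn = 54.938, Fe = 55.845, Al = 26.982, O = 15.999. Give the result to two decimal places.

M((Mn0.27Fe0.73)3Al2Si3O12) = 497.007 g/mol, so wt% Al = 53.964/497.007 × 100 = 10.86%.
M(Al2O3) = 101.961 g/mol, so wt% Al = 53.964/101.961 × 100 = 52.93%.
10.86 − 52.93 = -42.07 pp.

-42.07 percentage points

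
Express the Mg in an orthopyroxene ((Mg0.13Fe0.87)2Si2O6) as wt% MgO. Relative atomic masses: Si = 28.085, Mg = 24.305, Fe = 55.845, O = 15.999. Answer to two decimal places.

Formula mass = 255.654 g/mol.
0.26 Mg → 0.2600 mol MgO per formula unit; M(MgO) = 40.304, so MgO mass = 10.479 g.
10.479/255.654 × 100 = 4.10 wt%.

4.10 wt%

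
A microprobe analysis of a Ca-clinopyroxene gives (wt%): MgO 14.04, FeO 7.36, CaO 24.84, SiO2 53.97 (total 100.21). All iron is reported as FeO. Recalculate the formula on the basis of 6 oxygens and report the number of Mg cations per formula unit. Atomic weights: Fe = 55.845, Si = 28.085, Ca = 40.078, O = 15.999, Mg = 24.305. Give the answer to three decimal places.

14.04 wt% MgO ÷ 40.304 g/mol = 0.34835 mol, giving 0.34835 Mg and 0.34835 O.
7.36 wt% FeO ÷ 71.844 g/mol = 0.10244 mol, giving 0.10244 Fe and 0.10244 O.
24.84 wt% CaO ÷ 56.077 g/mol = 0.44296 mol, giving 0.44296 Ca and 0.44296 O.
53.97 wt% SiO2 ÷ 60.083 g/mol = 0.89826 mol, giving 0.89826 Si and 1.79652 O.
Oxygen sums to 2.69027; scaling by 6/2.69027 = 2.23026 puts the formula on 6 O.
Mg: 0.34835 × 2.23026 = 0.777 atoms per formula unit.

0.777 Mg apfu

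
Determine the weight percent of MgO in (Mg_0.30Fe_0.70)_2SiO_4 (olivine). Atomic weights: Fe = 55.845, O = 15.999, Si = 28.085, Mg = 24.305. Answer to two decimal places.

Formula mass = 184.847 g/mol.
0.60 Mg → 0.6000 mol MgO per formula unit; M(MgO) = 40.304, so MgO mass = 24.182 g.
24.182/184.847 × 100 = 13.08 wt%.

13.08 wt%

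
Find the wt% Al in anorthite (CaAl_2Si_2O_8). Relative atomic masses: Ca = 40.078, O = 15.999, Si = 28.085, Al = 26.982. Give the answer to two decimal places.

19.40 weight percent

Formula mass = 1·40.078 + 2·26.982 + 2·28.085 + 8·15.999 = 278.204 g/mol, of which 53.964 g is Al.
So Al makes up 53.964/278.204 = 0.1940 of the mass, i.e. 19.40%.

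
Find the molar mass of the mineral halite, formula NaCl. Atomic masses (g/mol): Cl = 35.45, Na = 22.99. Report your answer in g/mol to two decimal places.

Na: 1 × 22.99 = 22.9900
Cl: 1 × 35.45 = 35.4500
Summing the contributions gives the formula mass.

58.44 g/mol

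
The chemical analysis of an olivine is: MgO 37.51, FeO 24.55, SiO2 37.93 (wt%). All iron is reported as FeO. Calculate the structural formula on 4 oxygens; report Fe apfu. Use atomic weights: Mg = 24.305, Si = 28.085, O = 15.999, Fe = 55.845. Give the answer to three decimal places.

0.539 Fe apfu

MgO: 37.51/40.304 = 0.93068 mol → 0.93068 mol Mg, 0.93068 mol O.
FeO: 24.55/71.844 = 0.34171 mol → 0.34171 mol Fe, 0.34171 mol O.
SiO2: 37.93/60.083 = 0.63129 mol → 0.63129 mol Si, 1.26258 mol O.
Total oxygen = 2.53497 mol. Normalization factor = 4/2.53497 = 1.57793.
Fe per 4 O = 0.34171 × 1.57793 = 0.539.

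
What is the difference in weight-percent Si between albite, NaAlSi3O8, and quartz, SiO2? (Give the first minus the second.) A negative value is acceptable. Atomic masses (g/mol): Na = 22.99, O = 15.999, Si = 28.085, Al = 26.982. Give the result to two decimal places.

First mineral: 84.255 g Si in 262.219 g formula = 32.13 wt% Si.
Second mineral: 28.085 g Si in 60.083 g formula = 46.74 wt% Si.
32.13% − 46.74% gives a difference of -14.61 percentage points.

-14.61 percentage points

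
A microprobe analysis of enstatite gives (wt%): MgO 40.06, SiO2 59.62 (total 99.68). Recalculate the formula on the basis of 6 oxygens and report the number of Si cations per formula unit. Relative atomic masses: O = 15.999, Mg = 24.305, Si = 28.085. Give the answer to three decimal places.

1.999 Si apfu

MgO (M=40.304): mol = 0.99395; Mg = 0.99395, O = 0.99395.
SiO2 (M=60.083): mol = 0.99229; Si = 0.99229, O = 1.98458.
ΣO = 2.97853; factor = 6/ΣO = 2.01442.
Si apfu = 0.99229 × 2.01442 = 1.999.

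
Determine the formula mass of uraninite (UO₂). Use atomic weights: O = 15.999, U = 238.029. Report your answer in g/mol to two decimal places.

270.03 g/mol

M = 1(238.029) + 2(15.999)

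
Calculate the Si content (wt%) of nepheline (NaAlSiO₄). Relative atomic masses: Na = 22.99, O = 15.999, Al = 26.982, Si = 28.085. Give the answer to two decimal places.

19.77 wt%

Molar mass of NaAlSiO₄: 1·22.99 + 1·26.982 + 1·28.085 + 4·15.999 = 142.053 g/mol.
Mass of Si per formula unit: 1 × 28.085 = 28.085 g.
Weight fraction Si = 28.085 / 142.053 = 0.1977.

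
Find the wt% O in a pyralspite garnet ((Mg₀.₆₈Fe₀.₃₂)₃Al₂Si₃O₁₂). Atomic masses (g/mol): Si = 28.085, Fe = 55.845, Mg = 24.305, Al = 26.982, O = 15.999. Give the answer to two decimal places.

Molar mass of (Mg₀.₆₈Fe₀.₃₂)₃Al₂Si₃O₁₂: 2.04×24.305 + 0.96×55.845 + 2×26.982 + 3×28.085 + 12×15.999 = 433.400 g/mol.
Mass of O per formula unit: 12 × 15.999 = 191.988 g.
Weight fraction O = 191.988 / 433.400 = 0.4430.

44.30 mass %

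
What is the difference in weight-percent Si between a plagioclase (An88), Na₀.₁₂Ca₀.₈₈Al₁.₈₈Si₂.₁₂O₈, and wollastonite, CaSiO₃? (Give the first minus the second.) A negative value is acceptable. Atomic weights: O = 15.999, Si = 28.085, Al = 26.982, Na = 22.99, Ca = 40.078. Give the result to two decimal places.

-2.63 percentage points

Si in Na₀.₁₂Ca₀.₈₈Al₁.₈₈Si₂.₁₂O₈: molar mass 276.286 g/mol; 2.12×28.085 = 59.540 g → 21.55 wt%.
Si in CaSiO₃: molar mass 116.160 g/mol; 1×28.085 = 28.085 g → 24.18 wt%.
Difference = 21.55 − 24.18 = -2.63 percentage points.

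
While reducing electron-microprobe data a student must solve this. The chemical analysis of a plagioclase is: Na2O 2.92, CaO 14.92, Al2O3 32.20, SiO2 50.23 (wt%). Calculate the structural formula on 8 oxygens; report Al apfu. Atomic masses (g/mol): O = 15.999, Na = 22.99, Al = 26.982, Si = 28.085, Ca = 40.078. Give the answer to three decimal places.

1.723 Al apfu

Na2O: 2.92/61.979 = 0.04711 mol → 0.09422 mol Na, 0.04711 mol O.
CaO: 14.92/56.077 = 0.26606 mol → 0.26606 mol Ca, 0.26606 mol O.
Al2O3: 32.20/101.961 = 0.31581 mol → 0.63162 mol Al, 0.94743 mol O.
SiO2: 50.23/60.083 = 0.83601 mol → 0.83601 mol Si, 1.67202 mol O.
Total oxygen = 2.93262 mol. Normalization factor = 8/2.93262 = 2.72794.
Al per 8 O = 0.63162 × 2.72794 = 1.723.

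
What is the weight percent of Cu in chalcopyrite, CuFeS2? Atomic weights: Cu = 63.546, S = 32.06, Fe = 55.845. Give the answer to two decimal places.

34.63 weight percent

Formula mass = 1×63.546 + 1×55.845 + 2×32.06 = 183.511 g/mol, of which 63.546 g is Cu.
So Cu makes up 63.546/183.511 = 0.3463 of the mass, i.e. 34.63%.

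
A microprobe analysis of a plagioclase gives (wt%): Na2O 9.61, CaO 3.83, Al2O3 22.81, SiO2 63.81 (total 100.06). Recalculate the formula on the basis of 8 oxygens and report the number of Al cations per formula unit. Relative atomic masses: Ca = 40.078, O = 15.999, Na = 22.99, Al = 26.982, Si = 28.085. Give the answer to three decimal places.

1.186 Al apfu

Na2O (M=61.979): mol = 0.15505; Na = 0.31010, O = 0.15505.
CaO (M=56.077): mol = 0.06830; Ca = 0.06830, O = 0.06830.
Al2O3 (M=101.961): mol = 0.22371; Al = 0.44742, O = 0.67113.
SiO2 (M=60.083): mol = 1.06203; Si = 1.06203, O = 2.12406.
ΣO = 3.01854; factor = 8/ΣO = 2.65029.
Al apfu = 0.44742 × 2.65029 = 1.186.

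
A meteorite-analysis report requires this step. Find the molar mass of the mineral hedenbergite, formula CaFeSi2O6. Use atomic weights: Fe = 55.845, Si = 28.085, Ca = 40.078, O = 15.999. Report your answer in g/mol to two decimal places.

M = 1*40.078 + 1*55.845 + 2*28.085 + 6*15.999

248.09 g/mol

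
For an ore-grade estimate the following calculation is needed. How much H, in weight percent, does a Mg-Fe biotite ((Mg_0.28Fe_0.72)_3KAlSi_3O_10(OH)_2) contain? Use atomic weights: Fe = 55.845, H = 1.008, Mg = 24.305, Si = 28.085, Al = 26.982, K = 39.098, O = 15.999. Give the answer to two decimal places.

Molar mass of (Mg_0.28Fe_0.72)_3KAlSi_3O_10(OH)_2: 0.84×24.305 + 2.16×55.845 + 1×39.098 + 1×26.982 + 3×28.085 + 12×15.999 + 2×1.008 = 485.380 g/mol.
Mass of H per formula unit: 2 × 1.008 = 2.016 g.
Weight fraction H = 2.016 / 485.380 = 0.0042.

0.42 weight percent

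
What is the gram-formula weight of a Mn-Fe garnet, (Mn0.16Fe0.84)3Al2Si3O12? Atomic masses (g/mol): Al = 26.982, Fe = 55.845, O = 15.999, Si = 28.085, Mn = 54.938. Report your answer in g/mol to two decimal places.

497.31 g/mol

The formula mass is the sum 0.48×54.938 + 2.52×55.845 + 2×26.982 + 3×28.085 + 12×15.999.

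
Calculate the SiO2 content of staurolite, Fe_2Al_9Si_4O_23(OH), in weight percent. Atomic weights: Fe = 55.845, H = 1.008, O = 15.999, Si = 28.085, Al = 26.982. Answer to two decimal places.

28.21 wt%

M(Fe_2Al_9Si_4O_23(OH)) = 851.852 g/mol; M(SiO2) = 60.083 g/mol.
Moles SiO2 per formula unit = 4 Si ÷ 1 = 4.0000.
SiO2 fraction = (4.0000 × 60.083) / 851.852 = 240.332/851.852 = 0.2821.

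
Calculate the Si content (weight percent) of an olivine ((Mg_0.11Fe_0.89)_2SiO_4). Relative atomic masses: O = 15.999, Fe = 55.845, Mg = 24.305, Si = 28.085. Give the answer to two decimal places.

Formula mass = 0.22*24.305 + 1.78*55.845 + 1*28.085 + 4*15.999 = 196.832 g/mol, of which 28.085 g is Si.
So Si makes up 28.085/196.832 = 0.1427 of the mass, i.e. 14.27%.

14.27 weight percent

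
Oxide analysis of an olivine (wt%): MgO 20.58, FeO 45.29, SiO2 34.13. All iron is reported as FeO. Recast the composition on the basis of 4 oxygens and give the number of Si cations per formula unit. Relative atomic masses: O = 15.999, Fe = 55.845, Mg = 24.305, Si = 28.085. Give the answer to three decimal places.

20.58 wt% MgO ÷ 40.304 g/mol = 0.51062 mol, giving 0.51062 Mg and 0.51062 O.
45.29 wt% FeO ÷ 71.844 g/mol = 0.63039 mol, giving 0.63039 Fe and 0.63039 O.
34.13 wt% SiO2 ÷ 60.083 g/mol = 0.56805 mol, giving 0.56805 Si and 1.13610 O.
Oxygen sums to 2.27711; scaling by 4/2.27711 = 1.75661 puts the formula on 4 O.
Si: 0.56805 × 1.75661 = 0.998 atoms per formula unit.

0.998 Si apfu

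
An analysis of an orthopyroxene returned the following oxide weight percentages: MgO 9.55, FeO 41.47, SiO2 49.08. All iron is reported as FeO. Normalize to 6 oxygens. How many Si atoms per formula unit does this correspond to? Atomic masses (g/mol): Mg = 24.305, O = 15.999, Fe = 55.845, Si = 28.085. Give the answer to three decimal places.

2.002 Si apfu

9.55 wt% MgO ÷ 40.304 g/mol = 0.23695 mol, giving 0.23695 Mg and 0.23695 O.
41.47 wt% FeO ÷ 71.844 g/mol = 0.57722 mol, giving 0.57722 Fe and 0.57722 O.
49.08 wt% SiO2 ÷ 60.083 g/mol = 0.81687 mol, giving 0.81687 Si and 1.63374 O.
Oxygen sums to 2.44791; scaling by 6/2.44791 = 2.45107 puts the formula on 6 O.
Si: 0.81687 × 2.45107 = 2.002 atoms per formula unit.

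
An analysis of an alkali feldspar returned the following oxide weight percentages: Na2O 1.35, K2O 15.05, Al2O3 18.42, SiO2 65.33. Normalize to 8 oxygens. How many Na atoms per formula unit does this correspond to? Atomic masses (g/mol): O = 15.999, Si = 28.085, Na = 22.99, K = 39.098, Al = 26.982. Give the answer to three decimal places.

1.35 wt% Na2O ÷ 61.979 g/mol = 0.02178 mol, giving 0.04356 Na and 0.02178 O.
15.05 wt% K2O ÷ 94.195 g/mol = 0.15977 mol, giving 0.31954 K and 0.15977 O.
18.42 wt% Al2O3 ÷ 101.961 g/mol = 0.18066 mol, giving 0.36132 Al and 0.54198 O.
65.33 wt% SiO2 ÷ 60.083 g/mol = 1.08733 mol, giving 1.08733 Si and 2.17466 O.
Oxygen sums to 2.89819; scaling by 8/2.89819 = 2.76034 puts the formula on 8 O.
Na: 0.04356 × 2.76034 = 0.120 atoms per formula unit.

0.120 Na apfu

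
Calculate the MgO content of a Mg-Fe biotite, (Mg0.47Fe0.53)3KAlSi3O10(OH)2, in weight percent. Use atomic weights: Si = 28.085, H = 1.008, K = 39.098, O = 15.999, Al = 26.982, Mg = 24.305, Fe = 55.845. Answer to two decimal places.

12.16 wt%

Formula mass = 467.403 g/mol.
1.41 Mg → 1.4100 mol MgO per formula unit; M(MgO) = 40.304, so MgO mass = 56.829 g.
56.829/467.403 × 100 = 12.16 wt%.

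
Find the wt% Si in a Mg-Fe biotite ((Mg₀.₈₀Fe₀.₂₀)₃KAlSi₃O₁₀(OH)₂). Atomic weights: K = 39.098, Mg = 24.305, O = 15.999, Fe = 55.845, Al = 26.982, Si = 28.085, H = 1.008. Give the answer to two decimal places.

M((Mg₀.₈₀Fe₀.₂₀)₃KAlSi₃O₁₀(OH)₂) = 436.178 g/mol.
Si contributes 3 × 28.085 = 84.255 g per mole.
84.255/436.178 = 0.1932 → 19.32%.

19.32 weight percent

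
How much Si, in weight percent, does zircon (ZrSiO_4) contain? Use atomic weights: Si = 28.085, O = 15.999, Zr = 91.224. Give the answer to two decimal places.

M(ZrSiO_4) = 183.305 g/mol.
Si contributes 1 × 28.085 = 28.085 g per mole.
28.085/183.305 = 0.1532 → 15.32%.

15.32 weight percent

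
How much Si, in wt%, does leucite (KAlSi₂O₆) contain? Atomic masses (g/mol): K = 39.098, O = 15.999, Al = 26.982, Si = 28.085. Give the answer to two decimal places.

25.74 wt%

Formula mass = 1*39.098 + 1*26.982 + 2*28.085 + 6*15.999 = 218.244 g/mol, of which 56.170 g is Si.
So Si makes up 56.170/218.244 = 0.2574 of the mass, i.e. 25.74%.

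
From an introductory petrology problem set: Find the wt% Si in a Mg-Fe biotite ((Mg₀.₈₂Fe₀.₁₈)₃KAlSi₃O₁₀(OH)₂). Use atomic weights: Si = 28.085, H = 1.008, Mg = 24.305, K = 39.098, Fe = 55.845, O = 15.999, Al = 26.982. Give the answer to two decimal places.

M((Mg₀.₈₂Fe₀.₁₈)₃KAlSi₃O₁₀(OH)₂) = 434.286 g/mol.
Si contributes 3 × 28.085 = 84.255 g per mole.
84.255/434.286 = 0.1940 → 19.40%.

19.40 mass %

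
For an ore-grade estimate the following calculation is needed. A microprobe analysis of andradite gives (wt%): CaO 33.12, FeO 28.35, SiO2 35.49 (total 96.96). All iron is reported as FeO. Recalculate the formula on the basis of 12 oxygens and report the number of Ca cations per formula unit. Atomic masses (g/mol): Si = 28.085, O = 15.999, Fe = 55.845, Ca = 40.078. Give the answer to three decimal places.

CaO: 33.12/56.077 = 0.59062 mol → 0.59062 mol Ca, 0.59062 mol O.
FeO: 28.35/71.844 = 0.39460 mol → 0.39460 mol Fe, 0.39460 mol O.
SiO2: 35.49/60.083 = 0.59068 mol → 0.59068 mol Si, 1.18136 mol O.
Total oxygen = 2.16658 mol. Normalization factor = 12/2.16658 = 5.53868.
Ca per 12 O = 0.59062 × 5.53868 = 3.271.

3.271 Ca apfu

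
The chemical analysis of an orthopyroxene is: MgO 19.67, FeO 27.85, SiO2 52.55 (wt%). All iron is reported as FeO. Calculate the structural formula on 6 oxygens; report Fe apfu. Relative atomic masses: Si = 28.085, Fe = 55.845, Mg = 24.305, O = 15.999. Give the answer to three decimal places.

0.886 Fe apfu

MgO: 19.67/40.304 = 0.48804 mol → 0.48804 mol Mg, 0.48804 mol O.
FeO: 27.85/71.844 = 0.38765 mol → 0.38765 mol Fe, 0.38765 mol O.
SiO2: 52.55/60.083 = 0.87462 mol → 0.87462 mol Si, 1.74924 mol O.
Total oxygen = 2.62493 mol. Normalization factor = 6/2.62493 = 2.28578.
Fe per 6 O = 0.38765 × 2.28578 = 0.886.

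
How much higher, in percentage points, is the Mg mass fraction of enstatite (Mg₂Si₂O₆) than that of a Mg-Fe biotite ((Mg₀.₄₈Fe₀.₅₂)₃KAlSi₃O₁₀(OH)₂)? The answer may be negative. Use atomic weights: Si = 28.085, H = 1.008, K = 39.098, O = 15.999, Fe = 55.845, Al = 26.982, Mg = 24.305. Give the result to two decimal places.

Mg in Mg₂Si₂O₆: molar mass 200.774 g/mol; 2×24.305 = 48.610 g → 24.21 wt%.
Mg in (Mg₀.₄₈Fe₀.₅₂)₃KAlSi₃O₁₀(OH)₂: molar mass 466.456 g/mol; 1.44×24.305 = 34.999 g → 7.50 wt%.
Difference = 24.21 − 7.50 = 16.71 percentage points.

16.71 percentage points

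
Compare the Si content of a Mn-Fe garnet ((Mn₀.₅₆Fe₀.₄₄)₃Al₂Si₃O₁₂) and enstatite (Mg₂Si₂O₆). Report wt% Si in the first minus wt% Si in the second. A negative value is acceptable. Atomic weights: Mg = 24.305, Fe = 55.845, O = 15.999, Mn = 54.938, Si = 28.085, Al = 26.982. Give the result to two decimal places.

M((Mn₀.₅₆Fe₀.₄₄)₃Al₂Si₃O₁₂) = 496.218 g/mol, so wt% Si = 84.255/496.218 × 100 = 16.98%.
M(Mg₂Si₂O₆) = 200.774 g/mol, so wt% Si = 56.170/200.774 × 100 = 27.98%.
16.98 − 27.98 = -11.00 pp.

-11.00 percentage points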